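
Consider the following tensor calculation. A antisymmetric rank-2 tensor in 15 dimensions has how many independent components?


A antisymmetric rank-2 tensor in d dimensions has d(d-1)/2 independent components.
d = 15
d(d-1)/2 = 15 * 14 / 2 = 210 / 2 = 105

105


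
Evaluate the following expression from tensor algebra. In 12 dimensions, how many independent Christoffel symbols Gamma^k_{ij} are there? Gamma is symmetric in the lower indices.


Christoffel symbols Gamma^k_{ij} are symmetric in i,j, so there are d * d(d+1)/2 independent symbols.
d = 12
d(d+1)/2 = 12 * 13 / 2 = 78
Total = 12 * 78 = 936

936


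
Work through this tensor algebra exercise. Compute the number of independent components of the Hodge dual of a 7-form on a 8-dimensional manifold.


The Hodge dual of a p-form on an n-dimensional manifold is an (n-p)-form.
n = 8, p = 7, so dual degree = 8 - 7 = 1
The number of components is C(n, n-p) = C(8, 1) = 8

8


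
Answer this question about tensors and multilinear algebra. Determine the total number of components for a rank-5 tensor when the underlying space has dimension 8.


The number of components of a rank-r tensor in d dimensions is d^r.
Here d = 8 and r = 5.
8^5 = 32768

32768


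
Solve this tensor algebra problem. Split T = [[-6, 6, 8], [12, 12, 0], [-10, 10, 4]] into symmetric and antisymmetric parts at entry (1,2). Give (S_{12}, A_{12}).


T_{12} = 6
T_{21} = 12
S_{12} = (6 + 12)/2 = 18/2 = 9
A_{12} = (6 - 12)/2 = -6/2 = -3
Check: S + A = 9 + -3 = 6 = T_{12}.

(9, -3)


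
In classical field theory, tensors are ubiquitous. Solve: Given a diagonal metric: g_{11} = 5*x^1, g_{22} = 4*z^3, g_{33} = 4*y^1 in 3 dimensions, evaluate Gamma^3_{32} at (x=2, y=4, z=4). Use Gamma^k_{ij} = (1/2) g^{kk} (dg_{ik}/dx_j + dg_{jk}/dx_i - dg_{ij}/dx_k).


For a diagonal metric, Gamma^k_{ij} = (1/2) g^{kk} (dg_{ik}/dx_j + dg_{jk}/dx_i - dg_{ij}/dx_k).
The metric is diagonal, so g_{ab} = 0 for a != b.
At the given point: g_{11} = 10, g_{22} = 256, g_{33} = 16
g^{33} = 1/16
dg_{33}/dx_2 = dg_{33}/dx_2 = 4
dg_{23}/dx_3 = 0 (off-diagonal)
dg_{32}/dx_3 = 0 (off-diagonal)
Numerator = 4 + 0 - 0 = 4
Gamma^3_{32} = 4 / (2 * 16) = 1/8

1/8


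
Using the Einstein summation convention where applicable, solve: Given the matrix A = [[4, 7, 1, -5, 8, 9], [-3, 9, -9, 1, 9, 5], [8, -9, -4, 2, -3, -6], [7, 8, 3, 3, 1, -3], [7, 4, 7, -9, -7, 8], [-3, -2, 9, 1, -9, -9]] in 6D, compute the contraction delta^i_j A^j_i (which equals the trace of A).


The contraction (trace) of a rank-2 tensor is the sum of its diagonal elements.
Diagonal entries: A[1,1] = 4, A[2,2] = 9, A[3,3] = -4, A[4,4] = 3, A[5,5] = -7, A[6,6] = -9
Tr(A) = 4 + 9 + -4 + 3 + -7 + -9 = -4

-4


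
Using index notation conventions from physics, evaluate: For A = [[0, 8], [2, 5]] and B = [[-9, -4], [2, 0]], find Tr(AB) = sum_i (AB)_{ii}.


Tr(AB) = sum_i (AB)_{ii} where (AB)_{ii} = sum_k A_{ik} B_{ki}.
(AB)_{11} = 0*-9 + 8*2 = 16
(AB)_{22} = 2*-4 + 5*0 = -8
Tr(AB) = 16 + -8 = 8

8


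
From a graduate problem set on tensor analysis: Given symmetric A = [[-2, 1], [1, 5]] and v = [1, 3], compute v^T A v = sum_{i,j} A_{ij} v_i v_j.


First compute Av:
(Av)_1 = -2*1 + 1*3 = 1
(Av)_2 = 1*1 + 5*3 = 16
Av = [1, 16]
Then v^T (Av) = 1*1 + 3*16
= 1 + 48 = 49

49


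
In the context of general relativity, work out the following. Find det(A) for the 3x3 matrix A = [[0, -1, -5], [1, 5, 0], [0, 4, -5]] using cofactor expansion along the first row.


Expanding along the first row, det(A) = a11*M_11 - a12*M_12 + a13*M_13, where M_1j is the (1,j) minor.
Minor M_11 = 5*-5 - 0*4 = -25
Minor M_12 = 1*-5 - 0*0 = -5
Minor M_13 = 1*4 - 5*0 = 4
det = 0*(-25) - -1*(-5) + -5*(4)
    = 0 - 5 + -20
    = -25

-25


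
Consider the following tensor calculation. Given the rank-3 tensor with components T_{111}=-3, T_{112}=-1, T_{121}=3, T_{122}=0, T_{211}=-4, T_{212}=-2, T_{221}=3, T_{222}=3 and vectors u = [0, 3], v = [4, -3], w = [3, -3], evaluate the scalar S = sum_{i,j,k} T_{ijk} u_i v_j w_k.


S = sum over i,j,k of T_{ijk} u_i v_j w_k. Expanding all 8 terms:
T_{111}*u_1*v_1*w_1 = -3*0*4*3 = 0  (running total: 0)
T_{112}*u_1*v_1*w_2 = -1*0*4*-3 = 0  (running total: 0)
T_{121}*u_1*v_2*w_1 = 3*0*-3*3 = 0  (running total: 0)
T_{122}*u_1*v_2*w_2 = 0*0*-3*-3 = 0  (running total: 0)
T_{211}*u_2*v_1*w_1 = -4*3*4*3 = -144  (running total: -144)
T_{212}*u_2*v_1*w_2 = -2*3*4*-3 = 72  (running total: -72)
T_{221}*u_2*v_2*w_1 = 3*3*-3*3 = -81  (running total: -153)
T_{222}*u_2*v_2*w_2 = 3*3*-3*-3 = 81  (running total: -72)
S = -72

-72


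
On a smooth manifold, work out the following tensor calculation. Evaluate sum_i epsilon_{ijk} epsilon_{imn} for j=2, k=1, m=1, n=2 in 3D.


Using the identity: epsilon_{ijk} epsilon_{imn} = delta_{jm} delta_{kn} - delta_{jn} delta_{km}.
delta_{21} = 0
delta_{12} = 0
delta_{22} = 1
delta_{11} = 1
Result = 0 * 0 - 1 * 1 = 0 - 1 = -1

-1


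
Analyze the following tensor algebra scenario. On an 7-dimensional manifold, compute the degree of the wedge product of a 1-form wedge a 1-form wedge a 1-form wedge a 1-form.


The degree of a wedge product is the sum of the degrees of the individual forms.
Degrees: 1, 1, 1, 1
Total degree = 1 + 1 + 1 + 1 = 4

4


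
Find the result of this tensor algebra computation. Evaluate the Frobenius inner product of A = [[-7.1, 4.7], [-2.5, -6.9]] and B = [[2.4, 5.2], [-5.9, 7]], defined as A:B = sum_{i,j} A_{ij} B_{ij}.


A:B = sum over all i,j of A_{ij} * B_{ij}.
Row 1: -7.1*2.4=-17.04, 4.7*5.2=24.44 => row sum = 7.4
Row 2: -2.5*-5.9=14.75, -6.9*7=-48.3 => row sum = -33.55
Total = 7.4 + -33.55 = -26.15

-26.15


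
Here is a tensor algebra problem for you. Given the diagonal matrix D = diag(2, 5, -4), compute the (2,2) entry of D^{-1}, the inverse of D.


For a diagonal matrix, the inverse has entries (D^{-1})_{ii} = 1/d_{ii}.
The diagonal entries are: d_{11} = 2, d_{22} = 5, d_{33} = -4
We need (D^{-1})_{22} = 1/d_{22} = 1/5 = 1/5

1/5


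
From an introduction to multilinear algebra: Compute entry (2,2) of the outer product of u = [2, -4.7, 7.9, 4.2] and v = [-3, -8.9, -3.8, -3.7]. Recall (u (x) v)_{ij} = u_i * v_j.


The outer product entry T_{ij} = u_i * v_j.
We need i=2, j=2.
u_2 = -4.7, v_2 = -8.9
T_{2,2} = -4.7 * -8.9 = 41.83

41.83


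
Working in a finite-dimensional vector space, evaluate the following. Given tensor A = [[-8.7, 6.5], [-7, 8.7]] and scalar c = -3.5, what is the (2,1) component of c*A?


Scalar multiplication: (cA)_{ij} = c * A_{ij}.
c = -3.5
A_{21} = -7
(cA)_{21} = -3.5 * -7 = 24.5

24.5


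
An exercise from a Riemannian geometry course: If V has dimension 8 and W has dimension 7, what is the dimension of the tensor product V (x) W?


The dimension of a tensor product is the product of dimensions.
dim(V) = 8, dim(W) = 7
dim(V (x) W) = 8 * 7 = 56

56


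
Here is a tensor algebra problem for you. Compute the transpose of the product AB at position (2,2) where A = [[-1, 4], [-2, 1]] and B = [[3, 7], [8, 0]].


(AB)^T_{ij} = (AB)_{ji} = sum_k A_{jk} B_{ki}.
For i=2, j=2 we need (AB)_{22}:
A_{21} * B_{12} = -2 * 7 = -14
A_{22} * B_{22} = 1 * 0 = 0
Sum = -14 + 0 = -14

-14


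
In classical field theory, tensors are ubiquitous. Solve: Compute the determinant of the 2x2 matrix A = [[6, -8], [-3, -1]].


For a 2x2 matrix [[a, b], [c, d]], det = a*d - b*c.
a = 6, b = -8, c = -3, d = -1
a*d = 6 * -1 = -6
b*c = -8 * -3 = 24
det = -6 - 24 = -30

-30


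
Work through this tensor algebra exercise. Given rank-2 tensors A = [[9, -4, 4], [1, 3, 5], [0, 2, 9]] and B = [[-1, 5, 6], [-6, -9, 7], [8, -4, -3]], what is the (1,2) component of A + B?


Tensor addition is component-wise: (A + B)_{ij} = A_{ij} + B_{ij}.
A_{12} = -4
B_{12} = 5
(A + B)_{12} = -4 + 5 = 1

1


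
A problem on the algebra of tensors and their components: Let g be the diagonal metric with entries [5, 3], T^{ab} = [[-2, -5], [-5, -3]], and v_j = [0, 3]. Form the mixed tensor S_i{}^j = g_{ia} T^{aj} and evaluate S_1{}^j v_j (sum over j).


Step 1: lower the first index. For a diagonal metric, g_{ia} T^{aj} = g_{ii} T^{ij} (no sum on i).
g_{11} = 5
S_1{}^1 = 5 * T^{11} = 5 * -2 = -10
S_1{}^2 = 5 * T^{12} = 5 * -5 = -25
Step 2: contract S_1{}^j with v_j.
S_1{}^1 * v_1 = -10 * 0 = 0
S_1{}^2 * v_2 = -25 * 3 = -75
Result = 0 + -75 = -75

-75


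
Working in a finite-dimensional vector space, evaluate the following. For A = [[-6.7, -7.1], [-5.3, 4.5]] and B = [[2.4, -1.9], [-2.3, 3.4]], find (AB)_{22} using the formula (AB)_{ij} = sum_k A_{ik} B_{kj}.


(AB)_{ij} = sum_k A_{ik} B_{kj}.
For i=2, j=2:
A_{21} * B_{12} = -5.3 * -1.9 = 10.07
A_{22} * B_{22} = 4.5 * 3.4 = 15.3
Sum = 10.07 + 15.3 = 25.37

25.37


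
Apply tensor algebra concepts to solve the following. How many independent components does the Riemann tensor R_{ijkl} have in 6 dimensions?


The Riemann tensor in d dimensions has d^2(d^2 - 1)/12 independent components.
d = 6, so d^2 = 36
d^2 - 1 = 35
d^2(d^2 - 1) = 36 * 35 = 1260
Divide by 12: 1260 / 12 = 105

105


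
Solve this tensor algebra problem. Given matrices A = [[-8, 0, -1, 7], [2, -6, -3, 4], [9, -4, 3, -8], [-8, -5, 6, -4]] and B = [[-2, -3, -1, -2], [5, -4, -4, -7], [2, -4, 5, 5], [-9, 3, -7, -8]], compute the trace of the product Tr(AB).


Tr(AB) = sum_i (AB)_{ii} where (AB)_{ii} = sum_k A_{ik} B_{ki}.
(AB)_{11} = -8*-2 + 0*5 + -1*2 + 7*-9 = -49
(AB)_{22} = 2*-3 + -6*-4 + -3*-4 + 4*3 = 42
(AB)_{33} = 9*-1 + -4*-4 + 3*5 + -8*-7 = 78
(AB)_{44} = -8*-2 + -5*-7 + 6*5 + -4*-8 = 113
Tr(AB) = -49 + 42 + 78 + 113 = 184

184


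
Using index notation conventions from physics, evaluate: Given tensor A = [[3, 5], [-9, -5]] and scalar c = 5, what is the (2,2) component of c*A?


Scalar multiplication: (cA)_{ij} = c * A_{ij}.
c = 5
A_{22} = -5
(cA)_{22} = 5 * -5 = -25

-25


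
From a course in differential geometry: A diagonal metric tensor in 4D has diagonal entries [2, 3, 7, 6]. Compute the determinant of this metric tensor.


For a diagonal metric, the determinant is the product of diagonal entries.
Diagonal entries: 2, 3, 7, 6
det(g) = 2 * 3 * 7 * 6 = 252

252


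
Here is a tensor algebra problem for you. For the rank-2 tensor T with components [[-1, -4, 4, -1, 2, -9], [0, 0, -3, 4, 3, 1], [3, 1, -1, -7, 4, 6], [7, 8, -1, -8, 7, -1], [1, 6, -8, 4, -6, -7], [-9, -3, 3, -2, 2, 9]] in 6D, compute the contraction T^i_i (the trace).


The contraction (trace) of a rank-2 tensor is the sum of its diagonal elements.
Diagonal entries: A[1,1] = -1, A[2,2] = 0, A[3,3] = -1, A[4,4] = -8, A[5,5] = -6, A[6,6] = 9
Tr(A) = -1 + 0 + -1 + -8 + -6 + 9 = -7

-7


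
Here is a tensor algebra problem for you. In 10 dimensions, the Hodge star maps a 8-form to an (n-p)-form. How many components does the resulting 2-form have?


The Hodge dual of a p-form on an n-dimensional manifold is an (n-p)-form.
n = 10, p = 8, so dual degree = 10 - 8 = 2
The number of components is C(n, n-p) = C(10, 2) = 45

45


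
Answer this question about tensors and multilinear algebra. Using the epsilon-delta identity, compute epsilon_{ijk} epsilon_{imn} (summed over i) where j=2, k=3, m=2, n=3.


Using the identity: epsilon_{ijk} epsilon_{imn} = delta_{jm} delta_{kn} - delta_{jn} delta_{km}.
delta_{22} = 1
delta_{33} = 1
delta_{23} = 0
delta_{32} = 0
Result = 1 * 1 - 0 * 0 = 1 - 0 = 1

1


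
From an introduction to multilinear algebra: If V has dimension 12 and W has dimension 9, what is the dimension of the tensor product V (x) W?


The dimension of a tensor product is the product of dimensions.
dim(V) = 12, dim(W) = 9
dim(V (x) W) = 12 * 9 = 108

108


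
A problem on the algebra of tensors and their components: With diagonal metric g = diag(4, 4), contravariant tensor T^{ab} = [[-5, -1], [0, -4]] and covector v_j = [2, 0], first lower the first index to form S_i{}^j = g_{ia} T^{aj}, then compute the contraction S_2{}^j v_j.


Step 1: lower the first index. For a diagonal metric, g_{ia} T^{aj} = g_{ii} T^{ij} (no sum on i).
g_{22} = 4
S_2{}^1 = 4 * T^{21} = 4 * 0 = 0
S_2{}^2 = 4 * T^{22} = 4 * -4 = -16
Step 2: contract S_2{}^j with v_j.
S_2{}^1 * v_1 = 0 * 2 = 0
S_2{}^2 * v_2 = -16 * 0 = 0
Result = 0 + 0 = 0

0


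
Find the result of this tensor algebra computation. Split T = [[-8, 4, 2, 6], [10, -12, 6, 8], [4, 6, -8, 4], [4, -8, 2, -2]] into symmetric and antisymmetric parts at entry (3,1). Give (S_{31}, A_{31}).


T_{31} = 4
T_{13} = 2
S_{31} = (4 + 2)/2 = 6/2 = 3
A_{31} = (4 - 2)/2 = 2/2 = 1
Check: S + A = 3 + 1 = 4 = T_{31}.

(3, 1)


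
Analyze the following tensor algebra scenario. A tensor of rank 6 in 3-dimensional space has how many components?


The number of components of a rank-r tensor in d dimensions is d^r.
Here d = 3 and r = 6.
3^6 = 729

729


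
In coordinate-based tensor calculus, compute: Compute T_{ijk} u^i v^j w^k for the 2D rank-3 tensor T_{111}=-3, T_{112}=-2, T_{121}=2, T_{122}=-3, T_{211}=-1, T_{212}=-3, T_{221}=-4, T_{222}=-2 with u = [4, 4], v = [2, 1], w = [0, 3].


S = sum over i,j,k of T_{ijk} u_i v_j w_k. Expanding all 8 terms:
T_{111}*u_1*v_1*w_1 = -3*4*2*0 = 0  (running total: 0)
T_{112}*u_1*v_1*w_2 = -2*4*2*3 = -48  (running total: -48)
T_{121}*u_1*v_2*w_1 = 2*4*1*0 = 0  (running total: -48)
T_{122}*u_1*v_2*w_2 = -3*4*1*3 = -36  (running total: -84)
T_{211}*u_2*v_1*w_1 = -1*4*2*0 = 0  (running total: -84)
T_{212}*u_2*v_1*w_2 = -3*4*2*3 = -72  (running total: -156)
T_{221}*u_2*v_2*w_1 = -4*4*1*0 = 0  (running total: -156)
T_{222}*u_2*v_2*w_2 = -2*4*1*3 = -24  (running total: -180)
S = -180

-180


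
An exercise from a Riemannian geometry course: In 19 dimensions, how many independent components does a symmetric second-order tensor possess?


A symmetric rank-2 tensor in d dimensions has d(d+1)/2 independent components.
d = 19
d(d+1)/2 = 19 * 20 / 2 = 380 / 2 = 190

190


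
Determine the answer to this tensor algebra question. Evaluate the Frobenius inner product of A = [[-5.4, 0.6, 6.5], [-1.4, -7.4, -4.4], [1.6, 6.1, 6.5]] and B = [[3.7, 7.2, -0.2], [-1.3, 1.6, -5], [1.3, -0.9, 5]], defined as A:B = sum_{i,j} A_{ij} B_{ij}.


A:B = sum over all i,j of A_{ij} * B_{ij}.
Row 1: -5.4*3.7=-19.98, 0.6*7.2=4.32, 6.5*-0.2=-1.3 => row sum = -16.96
Row 2: -1.4*-1.3=1.82, -7.4*1.6=-11.84, -4.4*-5=22 => row sum = 11.98
Row 3: 1.6*1.3=2.08, 6.1*-0.9=-5.49, 6.5*5=32.5 => row sum = 29.09
Total = -16.96 + 11.98 + 29.09 = 24.11

24.11


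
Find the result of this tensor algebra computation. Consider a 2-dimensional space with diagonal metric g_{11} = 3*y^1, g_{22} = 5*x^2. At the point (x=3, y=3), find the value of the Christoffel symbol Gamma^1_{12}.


For a diagonal metric, Gamma^k_{ij} = (1/2) g^{kk} (dg_{ik}/dx_j + dg_{jk}/dx_i - dg_{ij}/dx_k).
The metric is diagonal, so g_{ab} = 0 for a != b.
At the given point: g_{11} = 9, g_{22} = 45
g^{11} = 1/9
dg_{11}/dx_2 = dg_{11}/dx_2 = 3
dg_{21}/dx_1 = 0 (off-diagonal)
dg_{12}/dx_1 = 0 (off-diagonal)
Numerator = 3 + 0 - 0 = 3
Gamma^1_{12} = 3 / (2 * 9) = 1/6

1/6


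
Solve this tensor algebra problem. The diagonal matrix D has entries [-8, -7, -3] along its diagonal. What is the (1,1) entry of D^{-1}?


For a diagonal matrix, the inverse has entries (D^{-1})_{ii} = 1/d_{ii}.
The diagonal entries are: d_{11} = -8, d_{22} = -7, d_{33} = -3
We need (D^{-1})_{11} = 1/d_{11} = 1/-8 = -1/8

-1/8


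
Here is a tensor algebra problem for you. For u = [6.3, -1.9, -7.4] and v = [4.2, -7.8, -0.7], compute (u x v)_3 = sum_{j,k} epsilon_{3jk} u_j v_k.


(u x v)_3 = sum_{j,k} epsilon_{3jk} u_j v_k. Only permutations of (1,2,3) contribute; the two non-zero terms are:
eps_{312} u_1 v_2 = 1 * 6.3 * -7.8 = -49.14
eps_{321} u_2 v_1 = -1 * -1.9 * 4.2 = 7.98
(u x v)_3 = -41.16

-41.16


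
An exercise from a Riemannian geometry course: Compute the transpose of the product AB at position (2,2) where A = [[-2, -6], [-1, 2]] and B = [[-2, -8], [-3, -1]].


(AB)^T_{ij} = (AB)_{ji} = sum_k A_{jk} B_{ki}.
For i=2, j=2 we need (AB)_{22}:
A_{21} * B_{12} = -1 * -8 = 8
A_{22} * B_{22} = 2 * -1 = -2
Sum = 8 + -2 = 6

6


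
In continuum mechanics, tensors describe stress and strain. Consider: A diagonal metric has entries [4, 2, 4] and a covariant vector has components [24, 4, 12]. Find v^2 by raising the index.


To raise an index with a diagonal metric: v^i = v_i / g_{ii}.
For index 2: v_2 = 4, g_{22} = 2
v^2 = 4 / 2 = 2

2


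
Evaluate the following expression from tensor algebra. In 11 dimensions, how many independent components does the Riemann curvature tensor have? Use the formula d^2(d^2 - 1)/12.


The Riemann tensor in d dimensions has d^2(d^2 - 1)/12 independent components.
d = 11, so d^2 = 121
d^2 - 1 = 120
d^2(d^2 - 1) = 121 * 120 = 14520
Divide by 12: 14520 / 12 = 1210

1210


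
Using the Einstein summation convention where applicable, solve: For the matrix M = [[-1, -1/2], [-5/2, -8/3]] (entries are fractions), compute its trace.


The trace is the sum of diagonal entries.
Diagonal: M[1,1] = -1, M[2,2] = -8/3
Tr(M) = -1 + -8/3
Computing step by step:
After adding M[1,1]: -1
After adding M[2,2]: -11/3
Tr(M) = -11/3

-11/3


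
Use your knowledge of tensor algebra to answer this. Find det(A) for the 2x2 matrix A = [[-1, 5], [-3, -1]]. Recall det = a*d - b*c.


For a 2x2 matrix [[a, b], [c, d]], det = a*d - b*c.
a = -1, b = 5, c = -3, d = -1
a*d = -1 * -1 = 1
b*c = 5 * -3 = -15
det = 1 - -15 = 16

16


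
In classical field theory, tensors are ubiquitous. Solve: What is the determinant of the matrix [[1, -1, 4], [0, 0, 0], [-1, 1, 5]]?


Expanding along the first row, det(A) = a11*M_11 - a12*M_12 + a13*M_13, where M_1j is the (1,j) minor.
Minor M_11 = 0*5 - 0*1 = 0
Minor M_12 = 0*5 - 0*-1 = 0
Minor M_13 = 0*1 - 0*-1 = 0
det = 1*(0) - -1*(0) + 4*(0)
    = 0 - 0 + 0
    = 0

0


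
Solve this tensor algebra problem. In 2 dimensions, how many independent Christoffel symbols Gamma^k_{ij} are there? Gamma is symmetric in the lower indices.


Christoffel symbols Gamma^k_{ij} are symmetric in i,j, so there are d * d(d+1)/2 independent symbols.
d = 2
d(d+1)/2 = 2 * 3 / 2 = 3
Total = 2 * 3 = 6

6


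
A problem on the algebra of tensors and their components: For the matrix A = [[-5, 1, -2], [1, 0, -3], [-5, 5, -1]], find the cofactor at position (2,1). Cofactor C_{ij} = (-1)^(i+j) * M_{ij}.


To find cofactor C_{21}, delete row 2 and column 1.
The resulting 2x2 submatrix is: [[1, -2], [5, -1]]
Minor M_{21} = 1*-1 - -2*5
  = -1 - -10 = 9
Sign = (-1)^(2+1) = (-1)^3 = -1
Cofactor C_{21} = -1 * 9 = -9

-9


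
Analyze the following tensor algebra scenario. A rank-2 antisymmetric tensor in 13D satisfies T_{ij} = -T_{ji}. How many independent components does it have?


An antisymmetric rank-2 tensor satisfies A_{ij} = -A_{ji}, so diagonal entries are zero.
The independent components are the upper-triangular entries: C(n, 2) = n(n-1)/2.
n = 13
C(13, 2) = 13 * 12 / 2 = 156 / 2 = 78

78


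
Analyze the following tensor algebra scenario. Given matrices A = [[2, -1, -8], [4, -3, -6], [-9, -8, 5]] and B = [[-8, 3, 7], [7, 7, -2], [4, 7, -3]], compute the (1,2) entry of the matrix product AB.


(AB)_{ij} = sum_k A_{ik} B_{kj}.
For i=1, j=2:
A_{11} * B_{12} = 2 * 3 = 6
A_{12} * B_{22} = -1 * 7 = -7
A_{13} * B_{32} = -8 * 7 = -56
Sum = 6 + -7 + -56 = -57

-57


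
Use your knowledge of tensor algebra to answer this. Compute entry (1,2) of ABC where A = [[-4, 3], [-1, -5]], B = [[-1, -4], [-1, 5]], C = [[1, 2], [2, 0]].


(ABC)_{12} = sum_m (AB)_{1m} C_{m2}. First compute row 1 of AB.
(AB)_{11} = -4*-1 + 3*-1 = 1
(AB)_{12} = -4*-4 + 3*5 = 31
Now contract with column 2 of C:
(AB)_{11} * C_{12} = 1 * 2 = 2
(AB)_{12} * C_{22} = 31 * 0 = 0
(ABC)_{12} = 2 + 0 = 2

2


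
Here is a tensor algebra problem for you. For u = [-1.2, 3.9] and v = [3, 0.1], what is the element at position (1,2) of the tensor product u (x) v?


The outer product entry T_{ij} = u_i * v_j.
We need i=1, j=2.
u_1 = -1.2, v_2 = 0.1
T_{1,2} = -1.2 * 0.1 = -0.12

-0.12


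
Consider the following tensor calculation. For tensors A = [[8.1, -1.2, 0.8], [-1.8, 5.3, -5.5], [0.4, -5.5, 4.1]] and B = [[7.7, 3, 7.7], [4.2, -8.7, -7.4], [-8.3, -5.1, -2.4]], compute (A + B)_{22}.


Tensor addition is component-wise: (A + B)_{ij} = A_{ij} + B_{ij}.
A_{22} = 5.3
B_{22} = -8.7
(A + B)_{22} = 5.3 + -8.7 = -3.4

-3.4


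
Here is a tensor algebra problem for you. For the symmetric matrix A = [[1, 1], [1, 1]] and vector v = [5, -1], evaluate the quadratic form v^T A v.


First compute Av:
(Av)_1 = 1*5 + 1*-1 = 4
(Av)_2 = 1*5 + 1*-1 = 4
Av = [4, 4]
Then v^T (Av) = 5*4 + -1*4
= 20 + -4 = 16

16


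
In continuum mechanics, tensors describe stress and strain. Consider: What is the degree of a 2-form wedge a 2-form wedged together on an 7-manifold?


The degree of a wedge product is the sum of the degrees of the individual forms.
Degrees: 2, 2
Total degree = 2 + 2 = 4

4


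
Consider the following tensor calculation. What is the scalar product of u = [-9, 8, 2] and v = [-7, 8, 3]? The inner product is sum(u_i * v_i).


The inner product u . v = sum of u_i * v_i.
Term-by-term: -9 * -7, 8 * 8, 2 * 3
Products: 63, 64, 6
Sum = 63 + 64 + 6 = 133

133


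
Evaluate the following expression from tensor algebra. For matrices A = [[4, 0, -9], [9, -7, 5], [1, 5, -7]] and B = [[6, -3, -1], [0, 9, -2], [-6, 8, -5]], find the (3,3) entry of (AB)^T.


(AB)^T_{ij} = (AB)_{ji} = sum_k A_{jk} B_{ki}.
For i=3, j=3 we need (AB)_{33}:
A_{31} * B_{13} = 1 * -1 = -1
A_{32} * B_{23} = 5 * -2 = -10
A_{33} * B_{33} = -7 * -5 = 35
Sum = -1 + -10 + 35 = 24

24


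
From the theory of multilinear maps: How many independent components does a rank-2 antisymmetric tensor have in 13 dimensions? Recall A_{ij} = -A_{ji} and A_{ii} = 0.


An antisymmetric rank-2 tensor satisfies A_{ij} = -A_{ji}, so diagonal entries are zero.
The independent components are the upper-triangular entries: C(n, 2) = n(n-1)/2.
n = 13
C(13, 2) = 13 * 12 / 2 = 156 / 2 = 78

78


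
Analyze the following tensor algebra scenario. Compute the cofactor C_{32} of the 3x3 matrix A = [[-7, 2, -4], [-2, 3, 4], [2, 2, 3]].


To find cofactor C_{32}, delete row 3 and column 2.
The resulting 2x2 submatrix is: [[-7, -4], [-2, 4]]
Minor M_{32} = -7*4 - -4*-2
  = -28 - 8 = -36
Sign = (-1)^(3+2) = (-1)^5 = -1
Cofactor C_{32} = -1 * -36 = 36

36


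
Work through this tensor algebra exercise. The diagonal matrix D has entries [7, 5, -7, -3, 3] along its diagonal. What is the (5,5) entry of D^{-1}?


For a diagonal matrix, the inverse has entries (D^{-1})_{ii} = 1/d_{ii}.
The diagonal entries are: d_{11} = 7, d_{22} = 5, d_{33} = -7, d_{44} = -3, d_{55} = 3
We need (D^{-1})_{55} = 1/d_{55} = 1/3 = 1/3

1/3


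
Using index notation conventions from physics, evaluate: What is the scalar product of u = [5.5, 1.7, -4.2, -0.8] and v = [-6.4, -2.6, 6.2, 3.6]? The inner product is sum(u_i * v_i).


The inner product u . v = sum of u_i * v_i.
Term-by-term: 5.5 * -6.4, 1.7 * -2.6, -4.2 * 6.2, -0.8 * 3.6
Products: -35.2, -4.42, -26.04, -2.88
Sum = -35.2 + -4.42 + -26.04 + -2.88 = -68.54

-68.54


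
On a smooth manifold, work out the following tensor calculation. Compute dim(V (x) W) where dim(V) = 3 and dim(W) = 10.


The dimension of a tensor product is the product of dimensions.
dim(V) = 3, dim(W) = 10
dim(V (x) W) = 3 * 10 = 30

30


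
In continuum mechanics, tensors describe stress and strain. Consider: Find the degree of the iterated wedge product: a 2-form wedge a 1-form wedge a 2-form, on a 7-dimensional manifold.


The degree of a wedge product is the sum of the degrees of the individual forms.
Degrees: 2, 1, 2
Total degree = 2 + 1 + 2 = 5

5


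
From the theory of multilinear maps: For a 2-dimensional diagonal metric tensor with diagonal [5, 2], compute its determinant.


For a diagonal metric, the determinant is the product of diagonal entries.
Diagonal entries: 5, 2
det(g) = 5 * 2 = 10

10


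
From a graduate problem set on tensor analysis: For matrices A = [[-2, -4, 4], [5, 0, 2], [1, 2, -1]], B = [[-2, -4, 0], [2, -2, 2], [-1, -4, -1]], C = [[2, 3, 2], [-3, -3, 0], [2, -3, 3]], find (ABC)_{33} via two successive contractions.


(ABC)_{33} = sum_m (AB)_{3m} C_{m3}. First compute row 3 of AB.
(AB)_{31} = 1*-2 + 2*2 + -1*-1 = 3
(AB)_{32} = 1*-4 + 2*-2 + -1*-4 = -4
(AB)_{33} = 1*0 + 2*2 + -1*-1 = 5
Now contract with column 3 of C:
(AB)_{31} * C_{13} = 3 * 2 = 6
(AB)_{32} * C_{23} = -4 * 0 = 0
(AB)_{33} * C_{33} = 5 * 3 = 15
(ABC)_{33} = 6 + 0 + 15 = 21

21


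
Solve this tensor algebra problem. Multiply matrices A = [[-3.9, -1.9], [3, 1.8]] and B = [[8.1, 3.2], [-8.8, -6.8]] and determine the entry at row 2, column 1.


(AB)_{ij} = sum_k A_{ik} B_{kj}.
For i=2, j=1:
A_{21} * B_{11} = 3 * 8.1 = 24.3
A_{22} * B_{21} = 1.8 * -8.8 = -15.84
Sum = 24.3 + -15.84 = 8.46

8.46


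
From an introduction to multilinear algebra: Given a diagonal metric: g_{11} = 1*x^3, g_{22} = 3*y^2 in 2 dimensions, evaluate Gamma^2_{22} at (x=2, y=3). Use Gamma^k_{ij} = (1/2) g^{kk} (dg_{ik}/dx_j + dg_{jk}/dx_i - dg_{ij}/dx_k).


For a diagonal metric, Gamma^k_{ij} = (1/2) g^{kk} (dg_{ik}/dx_j + dg_{jk}/dx_i - dg_{ij}/dx_k).
The metric is diagonal, so g_{ab} = 0 for a != b.
At the given point: g_{11} = 8, g_{22} = 27
g^{22} = 1/27
dg_{22}/dx_2 = dg_{22}/dx_2 = 18
dg_{22}/dx_2 = dg_{22}/dx_2 = 18
dg_{22}/dx_2 = dg_{22}/dx_2 = 18
Numerator = 18 + 18 - 18 = 18
Gamma^2_{22} = 18 / (2 * 27) = 1/3

1/3


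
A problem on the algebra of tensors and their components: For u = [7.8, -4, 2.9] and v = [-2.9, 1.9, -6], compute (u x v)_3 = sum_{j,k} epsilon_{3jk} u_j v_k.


(u x v)_3 = sum_{j,k} epsilon_{3jk} u_j v_k. Only permutations of (1,2,3) contribute; the two non-zero terms are:
eps_{312} u_1 v_2 = 1 * 7.8 * 1.9 = 14.82
eps_{321} u_2 v_1 = -1 * -4 * -2.9 = -11.6
(u x v)_3 = 3.22

3.22


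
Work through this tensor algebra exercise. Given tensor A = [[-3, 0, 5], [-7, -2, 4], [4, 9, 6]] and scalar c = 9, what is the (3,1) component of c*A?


Scalar multiplication: (cA)_{ij} = c * A_{ij}.
c = 9
A_{31} = 4
(cA)_{31} = 9 * 4 = 36

36


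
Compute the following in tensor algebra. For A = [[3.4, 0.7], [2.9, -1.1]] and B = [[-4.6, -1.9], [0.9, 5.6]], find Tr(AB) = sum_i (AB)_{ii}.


Tr(AB) = sum_i (AB)_{ii} where (AB)_{ii} = sum_k A_{ik} B_{ki}.
(AB)_{11} = 3.4*-4.6 + 0.7*0.9 = -15.01
(AB)_{22} = 2.9*-1.9 + -1.1*5.6 = -11.67
Tr(AB) = -15.01 + -11.67 = -26.68

-26.68


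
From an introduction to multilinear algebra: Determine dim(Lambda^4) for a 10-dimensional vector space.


The dimension of the space of p-forms on an n-dimensional space is C(n, p).
n = 10, p = 4
C(10, 4) = 10! / (4! * 6!) = 210

210


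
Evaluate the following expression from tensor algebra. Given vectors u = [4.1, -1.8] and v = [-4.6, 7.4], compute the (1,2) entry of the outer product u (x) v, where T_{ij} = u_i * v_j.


The outer product entry T_{ij} = u_i * v_j.
We need i=1, j=2.
u_1 = 4.1, v_2 = 7.4
T_{1,2} = 4.1 * 7.4 = 30.34

30.34


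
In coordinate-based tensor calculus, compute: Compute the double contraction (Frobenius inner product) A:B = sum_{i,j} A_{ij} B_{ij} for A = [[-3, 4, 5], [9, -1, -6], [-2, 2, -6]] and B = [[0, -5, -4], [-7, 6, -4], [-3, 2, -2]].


A:B = sum over all i,j of A_{ij} * B_{ij}.
Row 1: -3*0=0, 4*-5=-20, 5*-4=-20 => row sum = -40
Row 2: 9*-7=-63, -1*6=-6, -6*-4=24 => row sum = -45
Row 3: -2*-3=6, 2*2=4, -6*-2=12 => row sum = 22
Total = -40 + -45 + 22 = -63

-63


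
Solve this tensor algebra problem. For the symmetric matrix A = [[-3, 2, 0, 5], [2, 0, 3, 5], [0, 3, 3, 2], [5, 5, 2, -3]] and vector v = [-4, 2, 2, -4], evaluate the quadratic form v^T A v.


First compute Av:
(Av)_1 = -3*-4 + 2*2 + 0*2 + 5*-4 = -4
(Av)_2 = 2*-4 + 0*2 + 3*2 + 5*-4 = -22
(Av)_3 = 0*-4 + 3*2 + 3*2 + 2*-4 = 4
(Av)_4 = 5*-4 + 5*2 + 2*2 + -3*-4 = 6
Av = [-4, -22, 4, 6]
Then v^T (Av) = -4*-4 + 2*-22 + 2*4 + -4*6
= 16 + -44 + 8 + -24 = -44

-44


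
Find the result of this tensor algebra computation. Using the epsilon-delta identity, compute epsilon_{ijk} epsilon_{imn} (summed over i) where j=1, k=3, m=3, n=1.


Using the identity: epsilon_{ijk} epsilon_{imn} = delta_{jm} delta_{kn} - delta_{jn} delta_{km}.
delta_{13} = 0
delta_{31} = 0
delta_{11} = 1
delta_{33} = 1
Result = 0 * 0 - 1 * 1 = 0 - 1 = -1

-1


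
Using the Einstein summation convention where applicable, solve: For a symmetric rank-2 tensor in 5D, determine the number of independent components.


A symmetric rank-2 tensor in d dimensions has d(d+1)/2 independent components.
d = 5
d(d+1)/2 = 5 * 6 / 2 = 30 / 2 = 15

15


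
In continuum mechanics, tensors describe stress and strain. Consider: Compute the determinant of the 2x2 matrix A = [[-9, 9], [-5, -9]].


For a 2x2 matrix [[a, b], [c, d]], det = a*d - b*c.
a = -9, b = 9, c = -5, d = -9
a*d = -9 * -9 = 81
b*c = 9 * -5 = -45
det = 81 - -45 = 126

126


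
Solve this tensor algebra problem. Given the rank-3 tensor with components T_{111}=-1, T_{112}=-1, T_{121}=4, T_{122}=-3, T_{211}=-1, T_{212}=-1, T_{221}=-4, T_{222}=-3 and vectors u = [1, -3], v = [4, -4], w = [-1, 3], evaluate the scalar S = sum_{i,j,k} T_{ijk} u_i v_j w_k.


S = sum over i,j,k of T_{ijk} u_i v_j w_k. Expanding all 8 terms:
T_{111}*u_1*v_1*w_1 = -1*1*4*-1 = 4  (running total: 4)
T_{112}*u_1*v_1*w_2 = -1*1*4*3 = -12  (running total: -8)
T_{121}*u_1*v_2*w_1 = 4*1*-4*-1 = 16  (running total: 8)
T_{122}*u_1*v_2*w_2 = -3*1*-4*3 = 36  (running total: 44)
T_{211}*u_2*v_1*w_1 = -1*-3*4*-1 = -12  (running total: 32)
T_{212}*u_2*v_1*w_2 = -1*-3*4*3 = 36  (running total: 68)
T_{221}*u_2*v_2*w_1 = -4*-3*-4*-1 = 48  (running total: 116)
T_{222}*u_2*v_2*w_2 = -3*-3*-4*3 = -108  (running total: 8)
S = 8

8


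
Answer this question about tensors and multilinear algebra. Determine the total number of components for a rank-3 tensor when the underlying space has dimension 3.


The number of components of a rank-r tensor in d dimensions is d^r.
Here d = 3 and r = 3.
3^3 = 27

27


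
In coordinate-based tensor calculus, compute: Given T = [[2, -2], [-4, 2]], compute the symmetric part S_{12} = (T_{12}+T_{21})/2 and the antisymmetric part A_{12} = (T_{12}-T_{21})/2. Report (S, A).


T_{12} = -2
T_{21} = -4
S_{12} = (-2 + -4)/2 = -6/2 = -3
A_{12} = (-2 - -4)/2 = 2/2 = 1
Check: S + A = -3 + 1 = -2 = T_{12}.

(-3, 1)


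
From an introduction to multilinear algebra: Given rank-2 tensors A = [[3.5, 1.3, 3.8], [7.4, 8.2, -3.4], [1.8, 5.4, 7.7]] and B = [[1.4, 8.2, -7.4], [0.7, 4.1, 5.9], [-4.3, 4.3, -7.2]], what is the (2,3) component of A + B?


Tensor addition is component-wise: (A + B)_{ij} = A_{ij} + B_{ij}.
A_{23} = -3.4
B_{23} = 5.9
(A + B)_{23} = -3.4 + 5.9 = 2.5

2.5


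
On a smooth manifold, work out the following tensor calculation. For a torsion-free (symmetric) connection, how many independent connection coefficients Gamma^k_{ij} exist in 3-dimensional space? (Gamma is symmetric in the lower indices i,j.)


Christoffel symbols Gamma^k_{ij} are symmetric in i,j, so there are d * d(d+1)/2 independent symbols.
d = 3
d(d+1)/2 = 3 * 4 / 2 = 6
Total = 3 * 6 = 18

18


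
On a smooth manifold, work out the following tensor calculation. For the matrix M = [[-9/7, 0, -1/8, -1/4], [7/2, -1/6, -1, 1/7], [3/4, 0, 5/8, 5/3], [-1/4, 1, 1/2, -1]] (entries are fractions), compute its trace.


The trace is the sum of diagonal entries.
Diagonal: M[1,1] = -9/7, M[2,2] = -1/6, M[3,3] = 5/8, M[4,4] = -1
Tr(M) = -9/7 + -1/6 + 5/8 + -1
Computing step by step:
After adding M[1,1]: -9/7
After adding M[2,2]: -61/42
After adding M[3,3]: -139/168
After adding M[4,4]: -307/168
Tr(M) = -307/168

-307/168


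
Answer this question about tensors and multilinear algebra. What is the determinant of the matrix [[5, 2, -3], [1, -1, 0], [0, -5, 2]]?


Expanding along the first row, det(A) = a11*M_11 - a12*M_12 + a13*M_13, where M_1j is the (1,j) minor.
Minor M_11 = -1*2 - 0*-5 = -2
Minor M_12 = 1*2 - 0*0 = 2
Minor M_13 = 1*-5 - -1*0 = -5
det = 5*(-2) - 2*(2) + -3*(-5)
    = -10 - 4 + 15
    = 1

1


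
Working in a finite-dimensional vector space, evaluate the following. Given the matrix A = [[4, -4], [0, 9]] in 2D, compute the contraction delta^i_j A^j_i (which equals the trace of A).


The contraction (trace) of a rank-2 tensor is the sum of its diagonal elements.
Diagonal entries: A[1,1] = 4, A[2,2] = 9
Tr(A) = 4 + 9 = 13

13


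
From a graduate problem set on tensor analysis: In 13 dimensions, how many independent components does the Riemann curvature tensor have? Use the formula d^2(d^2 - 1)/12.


The Riemann tensor in d dimensions has d^2(d^2 - 1)/12 independent components.
d = 13, so d^2 = 169
d^2 - 1 = 168
d^2(d^2 - 1) = 169 * 168 = 28392
Divide by 12: 28392 / 12 = 2366

2366


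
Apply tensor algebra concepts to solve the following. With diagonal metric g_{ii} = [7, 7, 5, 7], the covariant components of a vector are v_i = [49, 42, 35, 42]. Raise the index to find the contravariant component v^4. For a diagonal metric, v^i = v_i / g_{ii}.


To raise an index with a diagonal metric: v^i = v_i / g_{ii}.
For index 4: v_4 = 42, g_{44} = 7
v^4 = 42 / 7 = 6

6


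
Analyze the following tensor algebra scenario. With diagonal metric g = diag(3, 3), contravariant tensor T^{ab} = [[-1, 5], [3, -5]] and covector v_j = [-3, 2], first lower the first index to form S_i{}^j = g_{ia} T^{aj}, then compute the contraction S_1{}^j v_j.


Step 1: lower the first index. For a diagonal metric, g_{ia} T^{aj} = g_{ii} T^{ij} (no sum on i).
g_{11} = 3
S_1{}^1 = 3 * T^{11} = 3 * -1 = -3
S_1{}^2 = 3 * T^{12} = 3 * 5 = 15
Step 2: contract S_1{}^j with v_j.
S_1{}^1 * v_1 = -3 * -3 = 9
S_1{}^2 * v_2 = 15 * 2 = 30
Result = 9 + 30 = 39

39


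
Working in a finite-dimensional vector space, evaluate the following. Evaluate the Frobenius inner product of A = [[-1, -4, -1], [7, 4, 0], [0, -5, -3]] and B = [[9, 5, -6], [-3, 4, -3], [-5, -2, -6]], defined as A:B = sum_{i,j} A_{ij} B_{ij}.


A:B = sum over all i,j of A_{ij} * B_{ij}.
Row 1: -1*9=-9, -4*5=-20, -1*-6=6 => row sum = -23
Row 2: 7*-3=-21, 4*4=16, 0*-3=0 => row sum = -5
Row 3: 0*-5=0, -5*-2=10, -3*-6=18 => row sum = 28
Total = -23 + -5 + 28 = 0

0


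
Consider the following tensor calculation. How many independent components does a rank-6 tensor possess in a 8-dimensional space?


The number of components of a rank-r tensor in d dimensions is d^r.
Here d = 8 and r = 6.
8^6 = 262144

262144


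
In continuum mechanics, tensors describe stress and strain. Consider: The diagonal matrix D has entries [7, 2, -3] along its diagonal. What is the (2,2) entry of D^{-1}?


For a diagonal matrix, the inverse has entries (D^{-1})_{ii} = 1/d_{ii}.
The diagonal entries are: d_{11} = 7, d_{22} = 2, d_{33} = -3
We need (D^{-1})_{22} = 1/d_{22} = 1/2 = 1/2

1/2


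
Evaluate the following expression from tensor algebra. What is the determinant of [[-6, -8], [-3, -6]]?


For a 2x2 matrix [[a, b], [c, d]], det = a*d - b*c.
a = -6, b = -8, c = -3, d = -6
a*d = -6 * -6 = 36
b*c = -8 * -3 = 24
det = 36 - 24 = 12

12


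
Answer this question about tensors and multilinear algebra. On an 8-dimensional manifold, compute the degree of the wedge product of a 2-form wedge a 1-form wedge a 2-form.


The degree of a wedge product is the sum of the degrees of the individual forms.
Degrees: 2, 1, 2
Total degree = 2 + 1 + 2 = 5

5


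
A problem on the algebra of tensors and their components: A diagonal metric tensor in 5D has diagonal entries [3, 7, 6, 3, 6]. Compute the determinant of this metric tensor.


For a diagonal metric, the determinant is the product of diagonal entries.
Diagonal entries: 3, 7, 6, 3, 6
det(g) = 3 * 7 * 6 * 3 * 6 = 2268

2268


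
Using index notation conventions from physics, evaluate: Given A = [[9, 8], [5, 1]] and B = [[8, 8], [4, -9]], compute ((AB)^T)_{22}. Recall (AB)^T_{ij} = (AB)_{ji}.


(AB)^T_{ij} = (AB)_{ji} = sum_k A_{jk} B_{ki}.
For i=2, j=2 we need (AB)_{22}:
A_{21} * B_{12} = 5 * 8 = 40
A_{22} * B_{22} = 1 * -9 = -9
Sum = 40 + -9 = 31

31


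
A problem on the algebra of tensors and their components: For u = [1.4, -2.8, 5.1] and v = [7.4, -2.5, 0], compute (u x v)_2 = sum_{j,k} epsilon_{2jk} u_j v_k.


(u x v)_2 = sum_{j,k} epsilon_{2jk} u_j v_k. Only permutations of (1,2,3) contribute; the two non-zero terms are:
eps_{213} u_1 v_3 = -1 * 1.4 * 0 = 0
eps_{231} u_3 v_1 = 1 * 5.1 * 7.4 = 37.74
(u x v)_2 = 37.74

37.74


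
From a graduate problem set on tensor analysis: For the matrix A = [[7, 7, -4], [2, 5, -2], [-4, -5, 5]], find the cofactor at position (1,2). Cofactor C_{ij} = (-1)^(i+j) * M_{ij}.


To find cofactor C_{12}, delete row 1 and column 2.
The resulting 2x2 submatrix is: [[2, -2], [-4, 5]]
Minor M_{12} = 2*5 - -2*-4
  = 10 - 8 = 2
Sign = (-1)^(1+2) = (-1)^3 = -1
Cofactor C_{12} = -1 * 2 = -2

-2


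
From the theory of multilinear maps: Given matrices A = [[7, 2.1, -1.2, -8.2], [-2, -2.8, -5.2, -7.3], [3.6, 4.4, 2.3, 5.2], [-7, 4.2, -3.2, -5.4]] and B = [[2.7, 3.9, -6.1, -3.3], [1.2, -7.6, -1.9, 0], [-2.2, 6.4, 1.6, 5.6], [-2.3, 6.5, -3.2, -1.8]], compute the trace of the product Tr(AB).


Tr(AB) = sum_i (AB)_{ii} where (AB)_{ii} = sum_k A_{ik} B_{ki}.
(AB)_{11} = 7*2.7 + 2.1*1.2 + -1.2*-2.2 + -8.2*-2.3 = 42.92
(AB)_{22} = -2*3.9 + -2.8*-7.6 + -5.2*6.4 + -7.3*6.5 = -67.25
(AB)_{33} = 3.6*-6.1 + 4.4*-1.9 + 2.3*1.6 + 5.2*-3.2 = -43.28
(AB)_{44} = -7*-3.3 + 4.2*0 + -3.2*5.6 + -5.4*-1.8 = 14.9
Tr(AB) = 42.92 + -67.25 + -43.28 + 14.9 = -52.71

-52.71


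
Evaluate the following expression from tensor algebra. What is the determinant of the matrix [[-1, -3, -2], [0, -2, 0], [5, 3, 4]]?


Expanding along the first row, det(A) = a11*M_11 - a12*M_12 + a13*M_13, where M_1j is the (1,j) minor.
Minor M_11 = -2*4 - 0*3 = -8
Minor M_12 = 0*4 - 0*5 = 0
Minor M_13 = 0*3 - -2*5 = 10
det = -1*(-8) - -3*(0) + -2*(10)
    = 8 - 0 + -20
    = -12

-12


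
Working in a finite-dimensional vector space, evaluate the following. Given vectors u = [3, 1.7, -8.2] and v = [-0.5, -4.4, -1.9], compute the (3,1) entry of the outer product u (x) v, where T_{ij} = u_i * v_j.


The outer product entry T_{ij} = u_i * v_j.
We need i=3, j=1.
u_3 = -8.2, v_1 = -0.5
T_{3,1} = -8.2 * -0.5 = 4.1

4.1


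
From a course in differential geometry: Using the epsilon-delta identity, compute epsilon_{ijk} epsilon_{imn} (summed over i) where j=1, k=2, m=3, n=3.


Using the identity: epsilon_{ijk} epsilon_{imn} = delta_{jm} delta_{kn} - delta_{jn} delta_{km}.
delta_{13} = 0
delta_{23} = 0
delta_{13} = 0
delta_{23} = 0
Result = 0 * 0 - 0 * 0 = 0 - 0 = 0

0


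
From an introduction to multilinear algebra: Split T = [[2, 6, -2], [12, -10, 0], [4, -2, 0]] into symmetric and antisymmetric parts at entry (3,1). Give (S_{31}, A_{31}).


T_{31} = 4
T_{13} = -2
S_{31} = (4 + -2)/2 = 2/2 = 1
A_{31} = (4 - -2)/2 = 6/2 = 3
Check: S + A = 1 + 3 = 4 = T_{31}.

(1, 3)


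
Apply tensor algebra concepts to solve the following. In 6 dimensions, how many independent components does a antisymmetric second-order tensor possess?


A antisymmetric rank-2 tensor in d dimensions has d(d-1)/2 independent components.
d = 6
d(d-1)/2 = 6 * 5 / 2 = 30 / 2 = 15

15


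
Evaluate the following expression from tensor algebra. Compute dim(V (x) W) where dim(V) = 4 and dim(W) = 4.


The dimension of a tensor product is the product of dimensions.
dim(V) = 4, dim(W) = 4
dim(V (x) W) = 4 * 4 = 16

16


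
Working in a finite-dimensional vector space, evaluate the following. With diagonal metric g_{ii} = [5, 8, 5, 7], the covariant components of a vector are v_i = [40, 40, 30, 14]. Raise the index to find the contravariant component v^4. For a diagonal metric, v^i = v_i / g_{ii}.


To raise an index with a diagonal metric: v^i = v_i / g_{ii}.
For index 4: v_4 = 14, g_{44} = 7
v^4 = 14 / 7 = 2

2


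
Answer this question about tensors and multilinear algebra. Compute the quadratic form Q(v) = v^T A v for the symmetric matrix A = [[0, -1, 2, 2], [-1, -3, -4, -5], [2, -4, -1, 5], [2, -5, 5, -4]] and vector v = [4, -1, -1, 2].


First compute Av:
(Av)_1 = 0*4 + -1*-1 + 2*-1 + 2*2 = 3
(Av)_2 = -1*4 + -3*-1 + -4*-1 + -5*2 = -7
(Av)_3 = 2*4 + -4*-1 + -1*-1 + 5*2 = 23
(Av)_4 = 2*4 + -5*-1 + 5*-1 + -4*2 = 0
Av = [3, -7, 23, 0]
Then v^T (Av) = 4*3 + -1*-7 + -1*23 + 2*0
= 12 + 7 + -23 + 0 = -4

-4
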